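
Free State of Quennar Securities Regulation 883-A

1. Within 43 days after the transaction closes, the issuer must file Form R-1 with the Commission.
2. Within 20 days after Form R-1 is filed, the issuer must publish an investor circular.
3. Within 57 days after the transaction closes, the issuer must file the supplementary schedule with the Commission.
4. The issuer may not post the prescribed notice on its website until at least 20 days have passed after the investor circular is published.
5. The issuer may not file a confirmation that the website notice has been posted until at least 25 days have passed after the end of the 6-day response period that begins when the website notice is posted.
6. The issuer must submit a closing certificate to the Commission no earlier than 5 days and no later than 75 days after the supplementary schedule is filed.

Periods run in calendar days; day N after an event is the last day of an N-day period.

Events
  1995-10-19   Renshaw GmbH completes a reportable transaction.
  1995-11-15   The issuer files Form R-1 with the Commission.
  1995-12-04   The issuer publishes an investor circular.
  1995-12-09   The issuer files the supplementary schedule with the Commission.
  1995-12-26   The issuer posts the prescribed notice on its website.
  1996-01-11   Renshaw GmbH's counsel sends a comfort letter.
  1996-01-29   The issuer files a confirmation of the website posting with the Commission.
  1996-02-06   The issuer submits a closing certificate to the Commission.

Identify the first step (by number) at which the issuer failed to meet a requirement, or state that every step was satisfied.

None — every step was satisfied

Step 1: 43 days after 1995-10-19 (when the transaction closes) is 1995-12-01; completed 1995-11-15, before the deadline.
Step 2: 20 days after 1995-11-15 (when Form R-1 is filed) is 1995-12-05; done 1995-12-04 — timely.
Step 3: 57 days after 1995-10-19 (when the transaction closes) is 1995-12-15; 1995-12-09 is within that limit.
Step 4: the earliest permitted date is 20 days after 1995-12-04 (when the investor circular is published), i.e. 1995-12-24; done 1995-12-26 — permitted.
Step 5: the earliest permitted date is 25 days after 1996-01-01 (end of the 6-day response period, which began when the website notice is posted on 1995-12-26), i.e. 1996-01-26; done 1996-01-29, after the minimum wait.
Step 6: the window is 5–75 days after 1995-12-09 (when the supplementary schedule is filed), so 1995-12-14 through 1996-02-22; done 1996-02-06, which is between those dates.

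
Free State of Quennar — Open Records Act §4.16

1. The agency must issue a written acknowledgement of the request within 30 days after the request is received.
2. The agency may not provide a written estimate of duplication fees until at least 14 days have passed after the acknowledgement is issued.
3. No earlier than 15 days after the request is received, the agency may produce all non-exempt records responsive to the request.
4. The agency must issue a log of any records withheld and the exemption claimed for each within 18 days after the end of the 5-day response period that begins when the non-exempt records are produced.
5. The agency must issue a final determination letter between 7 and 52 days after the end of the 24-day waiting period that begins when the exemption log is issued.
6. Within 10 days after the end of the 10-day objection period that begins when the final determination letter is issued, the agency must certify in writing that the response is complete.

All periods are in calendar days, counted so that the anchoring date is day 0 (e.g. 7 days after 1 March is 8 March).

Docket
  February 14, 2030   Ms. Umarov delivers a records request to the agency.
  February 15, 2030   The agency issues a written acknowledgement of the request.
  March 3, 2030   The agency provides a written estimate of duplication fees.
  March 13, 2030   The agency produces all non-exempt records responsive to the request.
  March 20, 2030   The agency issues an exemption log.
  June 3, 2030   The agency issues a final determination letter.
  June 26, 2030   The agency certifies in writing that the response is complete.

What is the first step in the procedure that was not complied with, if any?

Step 1: 30 days after February 14, 2030 (when the request is received) is March 16, 2030; done February 15, 2030 — timely.
Step 2: the earliest permitted date is 14 days after February 15, 2030 (when the acknowledgement is issued), i.e. March 1, 2030; done March 3, 2030 — permitted.
Step 3: the earliest permitted date is 15 days after February 14, 2030 (when the request is received), i.e. March 1, 2030; done March 13, 2030 — permitted.
Step 4: 18 days after March 18, 2030 (end of the 5-day response period, which began when the non-exempt records are produced on March 13, 2030) is April 5, 2030; done March 20, 2030 — timely.
Step 5: the window is 7–52 days after April 13, 2030 (end of the 24-day waiting period, which began when the exemption log is issued on March 20, 2030), so April 20, 2030 through June 4, 2030; June 3, 2030 falls inside that range.
Step 6: 10 days after June 13, 2030 (end of the 10-day objection period, which began when the final determination letter is issued on June 3, 2030) is June 23, 2030; done June 26, 2030 — 3 days late.
The procedure was therefore not followed at step 6.

Step 6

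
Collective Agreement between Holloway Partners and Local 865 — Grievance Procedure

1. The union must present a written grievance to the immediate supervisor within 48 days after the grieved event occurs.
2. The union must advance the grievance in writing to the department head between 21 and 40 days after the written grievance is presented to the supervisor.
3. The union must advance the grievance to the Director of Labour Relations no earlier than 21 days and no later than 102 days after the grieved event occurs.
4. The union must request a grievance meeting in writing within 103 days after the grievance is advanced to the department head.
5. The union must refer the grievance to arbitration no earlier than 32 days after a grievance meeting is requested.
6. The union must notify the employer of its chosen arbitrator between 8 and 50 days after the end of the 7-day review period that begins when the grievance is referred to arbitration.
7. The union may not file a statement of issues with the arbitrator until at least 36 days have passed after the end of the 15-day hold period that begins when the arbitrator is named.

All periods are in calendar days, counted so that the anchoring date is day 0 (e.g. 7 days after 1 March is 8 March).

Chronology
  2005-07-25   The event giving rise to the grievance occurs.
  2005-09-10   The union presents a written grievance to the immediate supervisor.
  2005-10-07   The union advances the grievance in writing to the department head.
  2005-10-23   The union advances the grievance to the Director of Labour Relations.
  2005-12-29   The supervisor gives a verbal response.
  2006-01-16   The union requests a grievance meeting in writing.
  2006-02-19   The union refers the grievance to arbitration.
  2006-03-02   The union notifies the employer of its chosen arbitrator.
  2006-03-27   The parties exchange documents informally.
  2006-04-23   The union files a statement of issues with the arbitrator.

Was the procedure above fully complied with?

No

Step 1 — counting 48 days from 2005-07-25 (when the grieved event occurs) gives a deadline of 2005-09-11; 2005-09-10 is within that limit.
Step 2 — 21 and 40 days from 2005-09-10 (when the written grievance is presented to the supervisor) are 2005-10-01 and 2005-10-20 respectively; 2005-10-07 falls inside that range.
Step 3 — 21 and 102 days from 2005-07-25 (when the grieved event occurs) are 2005-08-15 and 2005-11-04 respectively; 2005-10-23 falls inside that range.
Step 4 — counting 103 days from 2005-10-07 (when the grievance is advanced to the department head) gives a deadline of 2006-01-18; done 2006-01-16 — timely.
Step 5 — must wait 32 days from 2006-01-16 (when a grievance meeting is requested), so not before 2006-02-17; done 2006-02-19 — permitted.
Step 6 — 8 and 50 days from 2006-02-26 (end of the 7-day review period, which began when the grievance is referred to arbitration on 2006-02-19) are 2006-03-06 and 2006-04-17 respectively; done 2006-03-02 — 4 days before the window opened.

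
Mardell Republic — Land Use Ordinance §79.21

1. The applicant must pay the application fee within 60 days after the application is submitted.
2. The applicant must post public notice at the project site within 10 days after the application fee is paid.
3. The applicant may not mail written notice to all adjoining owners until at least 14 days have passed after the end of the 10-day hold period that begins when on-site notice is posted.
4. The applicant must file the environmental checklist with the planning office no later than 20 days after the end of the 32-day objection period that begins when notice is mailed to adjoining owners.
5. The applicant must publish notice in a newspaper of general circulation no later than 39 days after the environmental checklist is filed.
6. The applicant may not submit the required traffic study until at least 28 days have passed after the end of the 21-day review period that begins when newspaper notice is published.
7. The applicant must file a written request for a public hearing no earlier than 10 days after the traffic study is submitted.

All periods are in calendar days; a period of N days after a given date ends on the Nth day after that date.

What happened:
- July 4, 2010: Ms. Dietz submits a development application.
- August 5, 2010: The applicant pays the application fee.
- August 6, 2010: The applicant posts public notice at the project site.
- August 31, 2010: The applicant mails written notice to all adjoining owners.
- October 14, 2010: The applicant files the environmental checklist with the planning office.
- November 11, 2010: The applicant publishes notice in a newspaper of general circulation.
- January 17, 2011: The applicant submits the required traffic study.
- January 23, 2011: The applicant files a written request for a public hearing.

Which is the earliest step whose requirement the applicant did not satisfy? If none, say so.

Step 1: 60 days after July 4, 2010 (when the application is submitted) is September 2, 2010; done August 5, 2010 — timely.
Step 2: 10 days after August 5, 2010 (when the application fee is paid) is August 15, 2010; done August 6, 2010 — timely.
Step 3: the earliest permitted date is 14 days after August 16, 2010 (end of the 10-day hold period, which began when on-site notice is posted on August 6, 2010), i.e. August 30, 2010; done August 31, 2010, after the minimum wait.
Step 4: 20 days after October 2, 2010 (end of the 32-day objection period, which began when notice is mailed to adjoining owners on August 31, 2010) is October 22, 2010; October 14, 2010 is within that limit.
Step 5: 39 days after October 14, 2010 (when the environmental checklist is filed) is November 22, 2010; done November 11, 2010 — timely.
Step 6: the earliest permitted date is 28 days after December 2, 2010 (end of the 21-day review period, which began when newspaper notice is published on November 11, 2010), i.e. December 30, 2010; done January 17, 2011, after the minimum wait.
Step 7: the earliest permitted date is 10 days after January 17, 2011 (when the traffic study is submitted), i.e. January 27, 2011; done January 23, 2011 — 4 days too early.
Later steps need not be reached.

Step 7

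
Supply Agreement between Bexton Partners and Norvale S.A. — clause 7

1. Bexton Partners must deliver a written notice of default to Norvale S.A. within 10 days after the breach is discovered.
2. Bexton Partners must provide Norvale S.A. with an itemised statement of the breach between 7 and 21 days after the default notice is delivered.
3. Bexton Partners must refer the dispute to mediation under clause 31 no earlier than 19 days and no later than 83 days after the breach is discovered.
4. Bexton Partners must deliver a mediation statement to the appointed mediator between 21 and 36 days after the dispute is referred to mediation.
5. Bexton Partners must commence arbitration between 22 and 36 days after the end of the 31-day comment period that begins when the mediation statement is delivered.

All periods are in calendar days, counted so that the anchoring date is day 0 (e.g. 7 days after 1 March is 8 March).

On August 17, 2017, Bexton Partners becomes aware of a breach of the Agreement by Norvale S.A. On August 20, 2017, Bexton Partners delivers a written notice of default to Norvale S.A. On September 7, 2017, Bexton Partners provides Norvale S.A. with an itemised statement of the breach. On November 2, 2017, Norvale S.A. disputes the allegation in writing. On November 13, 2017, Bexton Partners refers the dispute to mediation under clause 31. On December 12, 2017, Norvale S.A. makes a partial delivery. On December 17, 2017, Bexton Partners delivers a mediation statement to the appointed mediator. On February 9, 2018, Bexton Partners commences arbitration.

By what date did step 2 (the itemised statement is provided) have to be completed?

Step 2 runs from August 20, 2017, when the default notice is delivered. The window is 7–21 days after August 20, 2017; it closes on September 10, 2017.

September 10, 2017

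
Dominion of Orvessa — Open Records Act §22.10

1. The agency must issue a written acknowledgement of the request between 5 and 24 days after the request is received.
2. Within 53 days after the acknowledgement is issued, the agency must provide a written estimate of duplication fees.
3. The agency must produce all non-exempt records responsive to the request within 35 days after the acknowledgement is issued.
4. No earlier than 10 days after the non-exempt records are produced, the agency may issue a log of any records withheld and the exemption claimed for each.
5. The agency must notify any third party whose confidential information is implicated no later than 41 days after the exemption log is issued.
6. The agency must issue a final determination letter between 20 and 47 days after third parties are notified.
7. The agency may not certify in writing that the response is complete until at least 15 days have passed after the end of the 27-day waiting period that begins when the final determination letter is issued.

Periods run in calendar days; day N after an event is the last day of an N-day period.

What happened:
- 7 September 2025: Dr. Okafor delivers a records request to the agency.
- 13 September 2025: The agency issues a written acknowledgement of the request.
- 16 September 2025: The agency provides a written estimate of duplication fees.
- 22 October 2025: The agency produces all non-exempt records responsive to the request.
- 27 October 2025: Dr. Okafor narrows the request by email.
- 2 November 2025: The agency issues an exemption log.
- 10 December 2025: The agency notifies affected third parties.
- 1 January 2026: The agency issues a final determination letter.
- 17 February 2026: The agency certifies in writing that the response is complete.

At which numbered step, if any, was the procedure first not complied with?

Step 1: the window is 5–24 days after 7 September 2025 (when the request is received), so 12 September 2025 through 1 October 2025; done 13 September 2025 — within the window.
Step 2: 53 days after 13 September 2025 (when the acknowledgement is issued) is 5 November 2025; done 16 September 2025 — timely.
Step 3: 35 days after 13 September 2025 (when the acknowledgement is issued) is 18 October 2025; done 22 October 2025 — 4 days late.
The procedure was therefore not followed at step 3.

Step 3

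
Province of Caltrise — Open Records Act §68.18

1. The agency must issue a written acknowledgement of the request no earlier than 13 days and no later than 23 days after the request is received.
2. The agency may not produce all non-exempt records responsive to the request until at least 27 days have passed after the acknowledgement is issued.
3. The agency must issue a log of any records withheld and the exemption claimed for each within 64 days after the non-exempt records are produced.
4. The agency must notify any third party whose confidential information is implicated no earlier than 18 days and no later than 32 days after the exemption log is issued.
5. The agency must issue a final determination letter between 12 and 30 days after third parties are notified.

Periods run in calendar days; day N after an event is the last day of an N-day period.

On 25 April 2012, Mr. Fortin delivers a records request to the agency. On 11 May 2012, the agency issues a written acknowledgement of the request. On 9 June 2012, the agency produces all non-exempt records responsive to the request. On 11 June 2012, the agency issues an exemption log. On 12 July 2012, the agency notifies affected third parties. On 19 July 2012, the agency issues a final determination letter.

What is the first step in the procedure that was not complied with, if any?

Step 5

Step 1: the window is 13–23 days after 25 April 2012 (when the request is received), so 8 May 2012 through 18 May 2012; done 11 May 2012, which is between those dates.
Step 2: the earliest permitted date is 27 days after 11 May 2012 (when the acknowledgement is issued), i.e. 7 June 2012; done 9 June 2012, after the minimum wait.
Step 3: 64 days after 9 June 2012 (when the non-exempt records are produced) is 12 August 2012; completed 11 June 2012, before the deadline.
Step 4: the window is 18–32 days after 11 June 2012 (when the exemption log is issued), so 29 June 2012 through 13 July 2012; done 12 July 2012 — within the window.
Step 5: the window is 12–30 days after 12 July 2012 (when third parties are notified), so 24 July 2012 through 11 August 2012; done 19 July 2012 — 5 days before the window opened.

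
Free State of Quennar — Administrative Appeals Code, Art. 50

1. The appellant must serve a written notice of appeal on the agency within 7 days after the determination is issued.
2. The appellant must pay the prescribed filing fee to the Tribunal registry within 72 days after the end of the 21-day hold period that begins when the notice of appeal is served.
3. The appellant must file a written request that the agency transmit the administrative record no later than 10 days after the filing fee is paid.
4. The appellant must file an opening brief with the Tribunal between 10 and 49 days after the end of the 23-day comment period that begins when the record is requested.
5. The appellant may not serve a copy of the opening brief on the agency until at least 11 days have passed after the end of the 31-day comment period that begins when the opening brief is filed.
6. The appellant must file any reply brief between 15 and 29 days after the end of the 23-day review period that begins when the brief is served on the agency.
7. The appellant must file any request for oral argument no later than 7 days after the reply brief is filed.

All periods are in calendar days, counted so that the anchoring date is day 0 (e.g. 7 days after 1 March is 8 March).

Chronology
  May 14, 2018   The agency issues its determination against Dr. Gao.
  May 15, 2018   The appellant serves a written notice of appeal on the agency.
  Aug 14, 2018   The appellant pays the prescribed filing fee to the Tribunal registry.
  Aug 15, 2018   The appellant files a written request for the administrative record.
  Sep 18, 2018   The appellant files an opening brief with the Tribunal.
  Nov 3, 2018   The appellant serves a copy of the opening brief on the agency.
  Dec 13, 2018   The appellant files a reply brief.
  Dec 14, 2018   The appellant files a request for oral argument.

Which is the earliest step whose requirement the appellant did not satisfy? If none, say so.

Step 1: 7 days after May 14, 2018 (when the determination is issued) is May 21, 2018; completed May 15, 2018, before the deadline.
Step 2: 72 days after Jun 5, 2018 (end of the 21-day hold period, which began when the notice of appeal is served on May 15, 2018) is Aug 16, 2018; done Aug 14, 2018 — timely.
Step 3: 10 days after Aug 14, 2018 (when the filing fee is paid) is Aug 24, 2018; Aug 15, 2018 is within that limit.
Step 4: the window is 10–49 days after Sep 7, 2018 (end of the 23-day comment period, which began when the record is requested on Aug 15, 2018), so Sep 17, 2018 through Oct 26, 2018; done Sep 18, 2018 — within the window.
Step 5: the earliest permitted date is 11 days after Oct 19, 2018 (end of the 31-day comment period, which began when the opening brief is filed on Sep 18, 2018), i.e. Oct 30, 2018; done Nov 3, 2018 — permitted.
Step 6: the window is 15–29 days after Nov 26, 2018 (end of the 23-day review period, which began when the brief is served on the agency on Nov 3, 2018), so Dec 11, 2018 through Dec 25, 2018; done Dec 13, 2018 — within the window.
Step 7: 7 days after Dec 13, 2018 (when the reply brief is filed) is Dec 20, 2018; Dec 14, 2018 is within that limit.

None — every step was satisfied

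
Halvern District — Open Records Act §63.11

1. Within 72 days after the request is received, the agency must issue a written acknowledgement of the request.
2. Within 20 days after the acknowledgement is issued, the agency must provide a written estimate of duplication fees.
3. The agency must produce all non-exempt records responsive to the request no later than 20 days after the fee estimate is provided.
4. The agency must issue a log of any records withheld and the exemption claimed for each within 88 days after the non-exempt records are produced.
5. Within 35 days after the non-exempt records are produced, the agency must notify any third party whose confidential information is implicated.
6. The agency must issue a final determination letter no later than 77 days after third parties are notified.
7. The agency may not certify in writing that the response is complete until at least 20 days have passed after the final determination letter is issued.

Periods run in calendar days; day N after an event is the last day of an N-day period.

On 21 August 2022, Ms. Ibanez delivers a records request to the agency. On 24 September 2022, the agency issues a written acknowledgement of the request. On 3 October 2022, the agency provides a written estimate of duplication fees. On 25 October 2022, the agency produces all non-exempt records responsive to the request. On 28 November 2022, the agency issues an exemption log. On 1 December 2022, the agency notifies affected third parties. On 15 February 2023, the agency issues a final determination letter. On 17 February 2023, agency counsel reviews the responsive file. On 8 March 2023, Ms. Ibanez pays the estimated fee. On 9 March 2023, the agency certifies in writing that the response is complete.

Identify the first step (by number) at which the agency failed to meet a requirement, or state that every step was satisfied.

Step 1: 72 days after 21 August 2022 (when the request is received) is 1 November 2022; completed 24 September 2022, before the deadline.
Step 2: 20 days after 24 September 2022 (when the acknowledgement is issued) is 14 October 2022; done 3 October 2022 — timely.
Step 3: 20 days after 3 October 2022 (when the fee estimate is provided) is 23 October 2022; 25 October 2022 misses that deadline by 2 days.

Step 3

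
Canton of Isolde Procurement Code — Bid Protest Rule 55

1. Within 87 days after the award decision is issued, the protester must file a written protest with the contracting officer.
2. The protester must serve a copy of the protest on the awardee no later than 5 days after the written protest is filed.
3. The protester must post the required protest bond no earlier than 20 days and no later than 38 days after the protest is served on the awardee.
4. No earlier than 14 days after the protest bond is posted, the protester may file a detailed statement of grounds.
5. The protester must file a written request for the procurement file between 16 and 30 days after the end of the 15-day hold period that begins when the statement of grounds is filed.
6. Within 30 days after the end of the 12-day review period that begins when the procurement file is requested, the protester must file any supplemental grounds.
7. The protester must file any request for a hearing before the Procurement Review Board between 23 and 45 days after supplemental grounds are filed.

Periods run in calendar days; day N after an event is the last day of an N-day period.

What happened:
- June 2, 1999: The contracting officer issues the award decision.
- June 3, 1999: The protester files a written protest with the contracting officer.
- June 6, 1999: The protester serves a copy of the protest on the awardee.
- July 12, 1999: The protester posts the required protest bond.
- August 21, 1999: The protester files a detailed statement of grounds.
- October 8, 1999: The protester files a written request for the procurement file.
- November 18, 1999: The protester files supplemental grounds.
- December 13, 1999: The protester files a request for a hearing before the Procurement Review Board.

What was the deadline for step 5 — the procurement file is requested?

The statement of grounds is filed on August 21, 1999; the 15-day hold period therefore ends September 5, 1999, and step 5 runs from that date. The window is 16–30 days after September 5, 1999; it closes on October 5, 1999.

October 5, 1999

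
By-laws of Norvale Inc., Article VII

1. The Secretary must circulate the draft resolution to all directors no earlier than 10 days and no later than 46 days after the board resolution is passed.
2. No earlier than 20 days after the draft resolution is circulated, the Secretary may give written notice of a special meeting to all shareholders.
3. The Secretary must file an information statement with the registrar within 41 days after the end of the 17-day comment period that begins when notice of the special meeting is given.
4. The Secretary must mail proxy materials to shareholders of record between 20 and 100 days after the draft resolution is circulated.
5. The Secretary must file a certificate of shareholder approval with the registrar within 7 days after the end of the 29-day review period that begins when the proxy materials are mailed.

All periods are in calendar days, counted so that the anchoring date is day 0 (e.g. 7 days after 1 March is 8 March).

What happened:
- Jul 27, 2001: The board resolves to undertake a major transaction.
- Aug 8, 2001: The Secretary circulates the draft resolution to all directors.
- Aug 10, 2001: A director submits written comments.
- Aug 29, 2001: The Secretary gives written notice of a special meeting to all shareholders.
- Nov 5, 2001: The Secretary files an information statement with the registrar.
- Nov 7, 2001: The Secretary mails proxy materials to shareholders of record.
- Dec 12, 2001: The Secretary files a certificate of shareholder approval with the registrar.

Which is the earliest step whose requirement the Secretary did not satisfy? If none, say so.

Step 3

Step 1: the window is 10–46 days after Jul 27, 2001 (when the board resolution is passed), so Aug 6, 2001 through Sep 11, 2001; done Aug 8, 2001, which is between those dates.
Step 2: the earliest permitted date is 20 days after Aug 8, 2001 (when the draft resolution is circulated), i.e. Aug 28, 2001; done Aug 29, 2001, after the minimum wait.
Step 3: 41 days after Sep 15, 2001 (end of the 17-day comment period, which began when notice of the special meeting is given on Aug 29, 2001) is Oct 26, 2001; done Nov 5, 2001 — 10 days late.
No need to go further; step 3 was not satisfied.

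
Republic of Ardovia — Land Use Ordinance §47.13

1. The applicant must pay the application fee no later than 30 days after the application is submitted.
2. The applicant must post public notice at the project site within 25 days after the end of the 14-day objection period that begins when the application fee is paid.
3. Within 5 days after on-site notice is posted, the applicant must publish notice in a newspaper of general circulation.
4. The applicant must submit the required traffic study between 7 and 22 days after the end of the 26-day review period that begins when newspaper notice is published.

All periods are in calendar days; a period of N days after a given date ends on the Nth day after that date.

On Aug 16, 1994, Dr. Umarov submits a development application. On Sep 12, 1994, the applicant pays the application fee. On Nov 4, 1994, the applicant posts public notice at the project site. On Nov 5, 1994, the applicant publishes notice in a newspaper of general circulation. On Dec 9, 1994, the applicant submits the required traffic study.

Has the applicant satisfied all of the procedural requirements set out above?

No

Step 1 — counting 30 days from Aug 16, 1994 (when the application is submitted) gives a deadline of Sep 15, 1994; Sep 12, 1994 is within that limit.
Step 2 — counting 25 days from Sep 26, 1994 (end of the 14-day objection period, which began when the application fee is paid on Sep 12, 1994) gives a deadline of Oct 21, 1994; not done until Nov 4, 1994, 14 days after the deadline.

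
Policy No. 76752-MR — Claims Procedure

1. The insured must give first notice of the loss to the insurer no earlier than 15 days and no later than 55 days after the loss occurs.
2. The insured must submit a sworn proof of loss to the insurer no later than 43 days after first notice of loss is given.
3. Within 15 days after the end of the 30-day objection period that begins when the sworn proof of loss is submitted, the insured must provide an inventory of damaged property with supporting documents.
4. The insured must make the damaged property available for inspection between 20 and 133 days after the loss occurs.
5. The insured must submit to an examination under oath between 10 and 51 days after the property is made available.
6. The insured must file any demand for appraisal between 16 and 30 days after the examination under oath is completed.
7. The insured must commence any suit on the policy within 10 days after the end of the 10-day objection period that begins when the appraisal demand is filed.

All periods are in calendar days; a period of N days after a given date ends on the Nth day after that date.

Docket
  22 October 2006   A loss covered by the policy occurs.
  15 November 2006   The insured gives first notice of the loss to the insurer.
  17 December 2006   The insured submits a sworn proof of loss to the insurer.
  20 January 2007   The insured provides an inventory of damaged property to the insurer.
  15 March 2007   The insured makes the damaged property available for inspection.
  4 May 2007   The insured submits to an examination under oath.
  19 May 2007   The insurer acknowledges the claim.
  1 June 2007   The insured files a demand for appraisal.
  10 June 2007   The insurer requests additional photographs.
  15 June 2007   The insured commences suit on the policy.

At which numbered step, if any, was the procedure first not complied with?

Step 4

Step 1: the window is 15–55 days after 22 October 2006 (when the loss occurs), so 6 November 2006 through 16 December 2006; done 15 November 2006 — within the window.
Step 2: 43 days after 15 November 2006 (when first notice of loss is given) is 28 December 2006; completed 17 December 2006, before the deadline.
Step 3: 15 days after 16 January 2007 (end of the 30-day objection period, which began when the sworn proof of loss is submitted on 17 December 2006) is 31 January 2007; 20 January 2007 is within that limit.
Step 4: the window is 20–133 days after 22 October 2006 (when the loss occurs), so 11 November 2006 through 4 March 2007; 15 March 2007 is 11 days past the end of the window.
The analysis stops there.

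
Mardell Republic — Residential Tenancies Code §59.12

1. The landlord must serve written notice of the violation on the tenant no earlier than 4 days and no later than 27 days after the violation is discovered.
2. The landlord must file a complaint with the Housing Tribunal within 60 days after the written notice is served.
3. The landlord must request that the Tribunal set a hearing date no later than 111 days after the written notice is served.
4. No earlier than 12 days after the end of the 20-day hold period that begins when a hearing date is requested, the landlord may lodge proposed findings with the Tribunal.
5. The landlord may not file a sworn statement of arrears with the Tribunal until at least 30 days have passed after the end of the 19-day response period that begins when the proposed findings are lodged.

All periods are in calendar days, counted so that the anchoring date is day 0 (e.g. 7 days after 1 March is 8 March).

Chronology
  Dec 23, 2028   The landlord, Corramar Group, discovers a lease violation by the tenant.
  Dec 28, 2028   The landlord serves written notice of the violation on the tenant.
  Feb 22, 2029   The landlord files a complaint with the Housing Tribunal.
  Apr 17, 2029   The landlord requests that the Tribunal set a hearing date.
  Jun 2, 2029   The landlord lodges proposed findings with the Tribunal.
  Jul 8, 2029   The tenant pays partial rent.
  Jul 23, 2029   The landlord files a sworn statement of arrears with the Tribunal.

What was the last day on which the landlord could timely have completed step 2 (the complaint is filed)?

Feb 26, 2029

Step 2 runs from Dec 28, 2028, when the written notice is served. 60 days after Dec 28, 2028 is Feb 26, 2029.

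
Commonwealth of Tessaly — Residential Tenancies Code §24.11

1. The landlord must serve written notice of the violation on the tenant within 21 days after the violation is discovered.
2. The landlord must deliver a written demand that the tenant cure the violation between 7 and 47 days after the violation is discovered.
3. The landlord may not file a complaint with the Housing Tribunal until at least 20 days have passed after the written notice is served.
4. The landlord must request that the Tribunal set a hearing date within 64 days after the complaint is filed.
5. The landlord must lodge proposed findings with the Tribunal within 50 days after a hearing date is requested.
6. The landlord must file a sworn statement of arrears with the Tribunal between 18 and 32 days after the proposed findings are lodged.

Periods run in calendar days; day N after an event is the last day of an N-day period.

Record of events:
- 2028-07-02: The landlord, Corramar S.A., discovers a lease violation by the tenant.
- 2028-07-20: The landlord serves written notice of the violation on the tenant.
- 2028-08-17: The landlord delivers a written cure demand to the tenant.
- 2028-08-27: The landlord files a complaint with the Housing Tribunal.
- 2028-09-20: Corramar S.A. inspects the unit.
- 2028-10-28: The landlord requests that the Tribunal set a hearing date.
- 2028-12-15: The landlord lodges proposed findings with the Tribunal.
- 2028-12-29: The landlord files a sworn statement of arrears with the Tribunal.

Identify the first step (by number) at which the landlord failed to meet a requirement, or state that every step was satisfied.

(1) due by 2028-07-02 + 21 days = 2028-07-23; 2028-07-20 is within that limit.
(2) the permitted window runs from 2028-07-02 + 7 = 2028-07-09 to 2028-07-02 + 47 = 2028-08-18; done 2028-08-17, which is between those dates.
(3) permitted from 2028-07-20 + 20 days = 2028-08-09 onward; done 2028-08-27 — permitted.
(4) due by 2028-08-27 + 64 days = 2028-10-30; 2028-10-28 is within that limit.
(5) due by 2028-10-28 + 50 days = 2028-12-17; 2028-12-15 is within that limit.
(6) the permitted window runs from 2028-12-15 + 18 = 2029-01-02 to 2028-12-15 + 32 = 2029-01-16; 2028-12-29 is 4 days too early.
The analysis stops there.

Step 6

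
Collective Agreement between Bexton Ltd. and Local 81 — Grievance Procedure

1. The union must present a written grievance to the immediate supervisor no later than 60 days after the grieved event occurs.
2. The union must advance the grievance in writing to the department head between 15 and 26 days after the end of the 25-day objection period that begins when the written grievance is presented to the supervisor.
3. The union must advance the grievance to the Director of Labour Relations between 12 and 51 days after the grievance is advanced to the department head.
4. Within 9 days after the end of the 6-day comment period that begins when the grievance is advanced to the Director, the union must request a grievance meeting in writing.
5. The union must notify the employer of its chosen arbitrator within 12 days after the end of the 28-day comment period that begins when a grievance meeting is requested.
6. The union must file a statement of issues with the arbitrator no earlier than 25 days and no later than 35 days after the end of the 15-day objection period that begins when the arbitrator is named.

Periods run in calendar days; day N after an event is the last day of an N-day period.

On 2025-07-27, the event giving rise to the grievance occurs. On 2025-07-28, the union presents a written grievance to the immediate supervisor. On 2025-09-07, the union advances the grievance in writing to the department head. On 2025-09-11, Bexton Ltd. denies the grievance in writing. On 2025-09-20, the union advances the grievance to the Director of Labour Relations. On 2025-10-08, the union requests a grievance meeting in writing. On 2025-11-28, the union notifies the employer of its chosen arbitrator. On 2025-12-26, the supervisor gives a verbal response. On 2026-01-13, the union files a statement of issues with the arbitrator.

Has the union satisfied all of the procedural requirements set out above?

No

Step 1 — counting 60 days from 2025-07-27 (when the grieved event occurs) gives a deadline of 2025-09-25; 2025-07-28 is within that limit.
Step 2 — 15 and 26 days from 2025-08-22 (end of the 25-day objection period, which began when the written grievance is presented to the supervisor on 2025-07-28) are 2025-09-06 and 2025-09-17 respectively; 2025-09-07 falls inside that range.
Step 3 — 12 and 51 days from 2025-09-07 (when the grievance is advanced to the department head) are 2025-09-19 and 2025-10-28 respectively; done 2025-09-20, which is between those dates.
Step 4 — counting 9 days from 2025-09-26 (end of the 6-day comment period, which began when the grievance is advanced to the Director on 2025-09-20) gives a deadline of 2025-10-05; not done until 2025-10-08, 3 days after the deadline.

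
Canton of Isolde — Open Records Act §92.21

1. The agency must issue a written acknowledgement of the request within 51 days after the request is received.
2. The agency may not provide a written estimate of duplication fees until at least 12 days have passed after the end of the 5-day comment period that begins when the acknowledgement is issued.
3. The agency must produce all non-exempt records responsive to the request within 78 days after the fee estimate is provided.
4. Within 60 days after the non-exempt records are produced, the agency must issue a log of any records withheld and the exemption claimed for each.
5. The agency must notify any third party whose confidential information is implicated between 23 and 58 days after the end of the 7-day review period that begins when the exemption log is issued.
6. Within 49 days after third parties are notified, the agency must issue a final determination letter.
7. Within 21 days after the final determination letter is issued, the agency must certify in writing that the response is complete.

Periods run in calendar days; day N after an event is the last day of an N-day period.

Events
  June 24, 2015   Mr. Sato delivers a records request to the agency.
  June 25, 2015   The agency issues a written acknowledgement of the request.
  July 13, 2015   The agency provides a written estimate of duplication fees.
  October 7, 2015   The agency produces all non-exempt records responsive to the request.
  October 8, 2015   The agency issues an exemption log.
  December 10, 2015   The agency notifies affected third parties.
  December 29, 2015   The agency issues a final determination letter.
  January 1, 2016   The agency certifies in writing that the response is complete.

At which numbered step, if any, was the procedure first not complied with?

Step 1 — counting 51 days from June 24, 2015 (when the request is received) gives a deadline of August 14, 2015; done June 25, 2015 — timely.
Step 2 — must wait 12 days from June 30, 2015 (end of the 5-day comment period, which began when the acknowledgement is issued on June 25, 2015), so not before July 12, 2015; done July 13, 2015, after the minimum wait.
Step 3 — counting 78 days from July 13, 2015 (when the fee estimate is provided) gives a deadline of September 29, 2015; done October 7, 2015 — 8 days late.

Step 3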